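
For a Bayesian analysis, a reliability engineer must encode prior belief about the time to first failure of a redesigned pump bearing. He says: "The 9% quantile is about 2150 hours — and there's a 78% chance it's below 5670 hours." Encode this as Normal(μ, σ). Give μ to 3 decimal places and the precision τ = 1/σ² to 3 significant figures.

μ = 4383.589, τ = 3.6e-07

For Normal(μ,σ), the p-quantile is μ + z_p·σ. Here z_{0.09} = -1.341, z_{0.78} = 0.7722.
So 2150 = μ − 1.341σ and 5670 = μ + 0.7722σ.
Subtracting: σ = (5670 − 2150)/(0.7722 − (-1.341)) = 1665.919.
Then μ = 2150 − (-1.341)·1665.919 = 4383.589.
Precision τ = 1/σ² = 1/1666² = 3.6e-07.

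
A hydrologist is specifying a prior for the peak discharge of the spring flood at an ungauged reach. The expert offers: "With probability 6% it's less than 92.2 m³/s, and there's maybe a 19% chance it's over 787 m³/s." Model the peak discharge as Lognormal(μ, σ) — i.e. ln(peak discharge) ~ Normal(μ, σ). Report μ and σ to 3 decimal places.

If T ~ Lognormal(μ,σ) then ln T ~ Normal(μ,σ), so the p-quantile of ln T is μ + z_p·σ.
ln(92.2) = 4.524 and ln(787) = 6.668; z_{0.06} = -1.555, z_{0.81} = 0.8779.
σ = (6.668 − 4.524)/(0.8779 − (-1.555)) = 0.881.
μ = 4.524 − (-1.555)·0.881 = 5.894.

μ ≈ 5.894, σ ≈ 0.881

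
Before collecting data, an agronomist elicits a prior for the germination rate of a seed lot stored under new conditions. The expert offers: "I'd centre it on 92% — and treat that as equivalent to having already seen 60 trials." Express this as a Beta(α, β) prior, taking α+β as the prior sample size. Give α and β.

Under the effective-sample-size interpretation, Beta(α, β) has prior mean α/(α+β) and prior sample size α+β.
So α+β = 60 and α/(α+β) = 0.92, giving α = 0.92·60 = 55.2 and β = 60 − 55.2 = 4.8.

α = 55.2, β = 4.8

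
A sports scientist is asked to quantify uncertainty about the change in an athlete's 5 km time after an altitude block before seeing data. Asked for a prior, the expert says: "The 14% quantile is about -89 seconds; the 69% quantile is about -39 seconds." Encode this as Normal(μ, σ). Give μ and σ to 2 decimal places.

μ = -54.73, σ = 31.72

For Normal(μ,σ), the p-quantile is μ + z_p·σ. Here z_{0.14} = -1.08, z_{0.69} = 0.4959.
So -89 = μ − 1.08σ and -39 = μ + 0.4959σ.
Subtracting: σ = (-39 − -89)/(0.4959 − (-1.08)) = 31.72.
Then μ = -89 − (-1.08)·31.72 = -54.73.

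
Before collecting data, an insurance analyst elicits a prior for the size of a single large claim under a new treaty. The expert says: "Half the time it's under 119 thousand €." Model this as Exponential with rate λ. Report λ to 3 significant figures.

Exponential median = ln 2 / λ, so λ = ln 2 / 119.0 = 0.00582.

λ ≈ 0.00582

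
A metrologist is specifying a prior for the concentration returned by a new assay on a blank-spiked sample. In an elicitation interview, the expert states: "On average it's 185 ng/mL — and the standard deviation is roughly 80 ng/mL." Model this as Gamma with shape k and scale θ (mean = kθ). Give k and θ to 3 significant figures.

k ≈ 5.35, θ ≈ 34.6

For Gamma(k, scale θ): mean = kθ, variance = kθ², so CV = 1/√k.
CV = SD/mean = 80/185 = 0.4324, hence k = 1/CV² = 5.35.
Then θ = mean/k = 185/5.35 = 34.6.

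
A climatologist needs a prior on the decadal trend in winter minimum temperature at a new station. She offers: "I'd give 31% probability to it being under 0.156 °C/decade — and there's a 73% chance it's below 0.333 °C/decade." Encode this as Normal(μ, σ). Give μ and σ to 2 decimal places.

μ = 0.24, σ = 0.16

For Normal(μ,σ), the p-quantile is μ + z_p·σ. Here z_{0.31} = -0.4959, z_{0.73} = 0.6128.
So 0.156 = μ − 0.4959σ and 0.333 = μ + 0.6128σ.
Subtracting: σ = (0.333 − 0.156)/(0.6128 − (-0.4959)) = 0.16.
Then μ = 0.156 − (-0.4959)·0.16 = 0.24.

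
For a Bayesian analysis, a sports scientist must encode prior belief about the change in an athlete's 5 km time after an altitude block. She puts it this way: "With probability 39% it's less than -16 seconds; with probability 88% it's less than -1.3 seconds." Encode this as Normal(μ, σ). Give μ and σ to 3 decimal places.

μ = -13.177, σ = 10.108

The p-quantile of Normal(μ,σ) is μ + z_p·σ, with z_{0.39} = -0.2793 and z_{0.88} = 1.175.
Eliminate σ: μ = (z₂·x₁ − z₁·x₂)/(z₂ − z₁) = (1.175·-16 − (-0.2793)·-1.3)/1.454 = -13.177.
Then σ = (x₂ − x₁)/(z₂ − z₁) = (-1.3 − -16)/1.454 = 10.108.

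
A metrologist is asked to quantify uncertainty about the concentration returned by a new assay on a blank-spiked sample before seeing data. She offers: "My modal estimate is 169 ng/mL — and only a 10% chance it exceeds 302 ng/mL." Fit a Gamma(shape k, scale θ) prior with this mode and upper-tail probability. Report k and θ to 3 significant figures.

Gamma(k,θ) with k>1 has mode (k−1)θ, so θ = 169/(k−1).
Need P(X < 302) = 0.9 with θ tied to k this way. Start at k = 2, θ = 169: P(X<302) ≈ 0.533.
Too low — raise k to concentrate. Iterating converges to k ≈ 6.65.
Then θ = 169/(6.65−1) ≈ 29.9.

k ≈ 6.65, θ ≈ 29.9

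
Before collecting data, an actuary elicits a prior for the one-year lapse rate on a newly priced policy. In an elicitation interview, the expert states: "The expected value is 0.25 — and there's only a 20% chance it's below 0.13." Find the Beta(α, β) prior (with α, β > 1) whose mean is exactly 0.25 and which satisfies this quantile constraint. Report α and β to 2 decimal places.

With mean 0.25 fixed, write α = 0.25s, β = 0.75s where s = α+β.
Need P(θ < 0.13) = 0.2 under Beta(0.25s, 0.75s). Normal approximation: (q−m)/√(m(1−m)/s) ≈ z_{0.2} = -0.842, so s ≈ 0.25·0.75·(-0.842)²/(0.13−0.25)² = 9.2.
At s = 9.2: P(θ<0.13) ≈ 0.205. Adjusting to match 0.2 gives s ≈ 9.51.
So α = 0.25·9.51 ≈ 2.38, β = 0.75·9.51 ≈ 7.13.

α ≈ 2.38, β ≈ 7.13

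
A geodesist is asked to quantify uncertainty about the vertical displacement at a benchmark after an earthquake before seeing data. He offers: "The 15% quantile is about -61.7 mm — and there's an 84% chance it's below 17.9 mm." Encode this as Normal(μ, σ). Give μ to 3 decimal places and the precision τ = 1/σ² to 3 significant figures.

μ = -21.077, τ = 0.000651

For Normal(μ,σ), the p-quantile is μ + z_p·σ. Here z_{0.15} = -1.036, z_{0.84} = 0.9945.
So -61.7 = μ − 1.036σ and 17.9 = μ + 0.9945σ.
Subtracting: σ = (17.9 − -61.7)/(0.9945 − (-1.036)) = 39.195.
Then μ = -61.7 − (-1.036)·39.195 = -21.077.
Precision τ = 1/σ² = 1/39.19² = 0.000651.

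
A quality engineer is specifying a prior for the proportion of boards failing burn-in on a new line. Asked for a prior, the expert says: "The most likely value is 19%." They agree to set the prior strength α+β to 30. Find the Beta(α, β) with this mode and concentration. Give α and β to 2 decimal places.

For α,β > 1 the Beta mode is (α−1)/(α+β−2). With α+β = 30, the mode is (α−1)/28.
Set (α−1)/28 = 0.19 → α = 1 + 0.19·28 = 6.32.
β = 30 − α = 23.68.

α = 6.32, β = 23.68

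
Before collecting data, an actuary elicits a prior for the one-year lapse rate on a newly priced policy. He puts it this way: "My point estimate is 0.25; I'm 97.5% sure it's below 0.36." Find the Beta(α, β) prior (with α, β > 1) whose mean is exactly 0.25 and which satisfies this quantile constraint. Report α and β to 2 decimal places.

With mean 0.25 fixed, write α = 0.25s, β = 0.75s where s = α+β.
Need P(θ < 0.36) = 0.975 under Beta(0.25s, 0.75s). Normal approximation: (q−m)/√(m(1−m)/s) ≈ z_{0.975} = 1.96, so s ≈ 0.25·0.75·(1.96)²/(0.36−0.25)² = 59.5.
At s = 59.5: P(θ<0.36) ≈ 0.969. Adjusting to match 0.975 gives s ≈ 66.39.
So α = 0.25·66.39 ≈ 16.60, β = 0.75·66.39 ≈ 49.79.

α ≈ 16.60, β ≈ 49.79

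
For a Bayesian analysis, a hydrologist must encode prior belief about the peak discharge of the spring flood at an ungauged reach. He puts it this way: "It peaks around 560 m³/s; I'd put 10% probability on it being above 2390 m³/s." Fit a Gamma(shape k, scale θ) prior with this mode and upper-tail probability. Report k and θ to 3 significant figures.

k ≈ 1.86, θ ≈ 649

Gamma(k,θ) with k>1 has mode (k−1)θ, so θ = 560/(k−1).
Need P(X < 2390) = 0.9 with θ tied to k this way. Start at k = 2, θ = 560: P(X<2390) ≈ 0.926.
Too high — lower k to spread out. Iterating converges to k ≈ 1.86.
Then θ = 560/(1.86−1) ≈ 649.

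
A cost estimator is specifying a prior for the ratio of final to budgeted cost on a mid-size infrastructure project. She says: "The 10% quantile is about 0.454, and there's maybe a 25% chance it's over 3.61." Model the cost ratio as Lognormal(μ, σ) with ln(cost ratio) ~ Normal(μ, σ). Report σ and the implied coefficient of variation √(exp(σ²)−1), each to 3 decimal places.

σ ≈ 1.060, CV ≈ 1.441

If T ~ Lognormal(μ,σ) then ln T ~ Normal(μ,σ), so the p-quantile of ln T is μ + z_p·σ.
ln(0.454) = -0.7897 and ln(3.61) = 1.284; z_{0.1} = -1.282, z_{0.75} = 0.6745.
σ = (1.284 − -0.7897)/(0.6745 − (-1.282)) = 1.060.
μ = -0.7897 − (-1.282)·1.060 = 0.569.
CV = √(exp(σ²)−1) = √(exp(1.1236)−1) = 1.441.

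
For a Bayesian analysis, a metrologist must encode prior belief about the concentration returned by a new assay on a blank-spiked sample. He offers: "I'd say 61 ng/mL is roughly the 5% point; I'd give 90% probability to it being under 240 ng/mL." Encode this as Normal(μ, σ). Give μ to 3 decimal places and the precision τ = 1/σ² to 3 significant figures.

μ = 161.611, τ = 0.000267

For Normal(μ,σ), the p-quantile is μ + z_p·σ. Here z_{0.05} = -1.645, z_{0.9} = 1.282.
So 61 = μ − 1.645σ and 240 = μ + 1.282σ.
Subtracting: σ = (240 − 61)/(1.282 − (-1.645)) = 61.167.
Then μ = 61 − (-1.645)·61.167 = 161.611.
Precision τ = 1/σ² = 1/61.17² = 0.000267.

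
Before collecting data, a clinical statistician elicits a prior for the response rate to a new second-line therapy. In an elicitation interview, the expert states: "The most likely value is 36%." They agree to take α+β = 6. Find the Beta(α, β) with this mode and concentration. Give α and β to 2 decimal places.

α = 2.44, β = 3.56

For α,β > 1 the Beta mode is (α−1)/(α+β−2). With α+β = 6, the mode is (α−1)/4.
Set (α−1)/4 = 0.36 → α = 1 + 0.36·4 = 2.44.
β = 6 − α = 3.56.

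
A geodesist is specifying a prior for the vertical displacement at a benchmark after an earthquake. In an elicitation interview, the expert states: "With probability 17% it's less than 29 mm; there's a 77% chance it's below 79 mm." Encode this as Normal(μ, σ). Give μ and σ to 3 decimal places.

The p-quantile of Normal(μ,σ) is μ + z_p·σ, with z_{0.17} = -0.9542 and z_{0.77} = 0.7388.
Eliminate σ: μ = (z₂·x₁ − z₁·x₂)/(z₂ − z₁) = (0.7388·29 − (-0.9542)·79)/1.693 = 57.180.
Then σ = (x₂ − x₁)/(z₂ − z₁) = (79 − 29)/1.693 = 29.533.

μ = 57.180, σ = 29.533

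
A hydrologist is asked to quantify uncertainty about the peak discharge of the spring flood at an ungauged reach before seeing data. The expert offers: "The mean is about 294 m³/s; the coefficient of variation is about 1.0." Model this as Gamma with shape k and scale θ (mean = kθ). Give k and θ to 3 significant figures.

k ≈ 1, θ ≈ 294

For Gamma(k, scale θ): mean = kθ, variance = kθ², so CV = 1/√k.
CV = 1.0, hence k = 1/CV² = 1.
Then θ = mean/k = 294/1 = 294.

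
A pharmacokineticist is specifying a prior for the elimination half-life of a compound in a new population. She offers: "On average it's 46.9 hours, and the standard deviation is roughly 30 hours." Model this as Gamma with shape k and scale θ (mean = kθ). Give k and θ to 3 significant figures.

k ≈ 2.44, θ ≈ 19.2

For Gamma(k, scale θ): mean = kθ, variance = kθ², so CV = 1/√k.
CV = SD/mean = 30/46.9 = 0.6397, hence k = 1/CV² = 2.44.
Then θ = mean/k = 46.9/2.44 = 19.2.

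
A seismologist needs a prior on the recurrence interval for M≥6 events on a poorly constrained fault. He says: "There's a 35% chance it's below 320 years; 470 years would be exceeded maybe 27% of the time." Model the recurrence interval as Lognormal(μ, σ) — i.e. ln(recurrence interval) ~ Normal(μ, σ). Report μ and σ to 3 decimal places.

μ ≈ 5.917, σ ≈ 0.385

If T ~ Lognormal(μ,σ) then ln T ~ Normal(μ,σ), so the p-quantile of ln T is μ + z_p·σ.
ln(320) = 5.768 and ln(470) = 6.153; z_{0.35} = -0.3853, z_{0.73} = 0.6128.
σ = (6.153 − 5.768)/(0.6128 − (-0.3853)) = 0.385.
μ = 5.768 − (-0.3853)·0.385 = 5.917.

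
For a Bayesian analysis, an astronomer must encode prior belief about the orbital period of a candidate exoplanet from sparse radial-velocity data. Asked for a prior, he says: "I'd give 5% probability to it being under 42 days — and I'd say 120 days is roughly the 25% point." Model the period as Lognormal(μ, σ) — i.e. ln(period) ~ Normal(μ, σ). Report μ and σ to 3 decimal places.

If T ~ Lognormal(μ,σ) then ln T ~ Normal(μ,σ), so the p-quantile of ln T is μ + z_p·σ.
ln(42) = 3.738 and ln(120) = 4.787; z_{0.05} = -1.645, z_{0.25} = -0.6745.
σ = (4.787 − 3.738)/(-0.6745 − (-1.645)) = 1.082.
μ = 3.738 − (-1.645)·1.082 = 5.517.

μ ≈ 5.517, σ ≈ 1.082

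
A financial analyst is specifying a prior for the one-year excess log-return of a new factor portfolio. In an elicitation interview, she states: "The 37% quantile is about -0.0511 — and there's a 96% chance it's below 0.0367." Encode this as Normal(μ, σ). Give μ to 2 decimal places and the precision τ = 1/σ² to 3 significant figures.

μ = -0.04, τ = 563

For Normal(μ,σ), the p-quantile is μ + z_p·σ. Here z_{0.37} = -0.3319, z_{0.96} = 1.751.
So -0.0511 = μ − 0.3319σ and 0.0367 = μ + 1.751σ.
Subtracting: σ = (0.0367 − -0.0511)/(1.751 − (-0.3319)) = 0.04.
Then μ = -0.0511 − (-0.3319)·0.04 = -0.04.
Precision τ = 1/σ² = 1/0.04216² = 563.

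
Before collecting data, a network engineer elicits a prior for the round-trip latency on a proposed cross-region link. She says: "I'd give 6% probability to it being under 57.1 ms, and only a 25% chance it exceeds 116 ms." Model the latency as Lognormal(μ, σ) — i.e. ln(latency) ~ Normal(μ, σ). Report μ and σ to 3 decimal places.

If T ~ Lognormal(μ,σ) then ln T ~ Normal(μ,σ), so the p-quantile of ln T is μ + z_p·σ.
ln(57.1) = 4.045 and ln(116) = 4.754; z_{0.06} = -1.555, z_{0.75} = 0.6745.
σ = (4.754 − 4.045)/(0.6745 − (-1.555)) = 0.318.
μ = 4.045 − (-1.555)·0.318 = 4.539.

μ ≈ 4.539, σ ≈ 0.318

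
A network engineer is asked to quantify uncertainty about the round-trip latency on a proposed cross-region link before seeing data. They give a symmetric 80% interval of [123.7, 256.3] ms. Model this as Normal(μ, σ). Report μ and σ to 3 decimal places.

A symmetric 80% interval runs μ ± z·σ with z = 1.282.
Half-width = 66.3, so σ = 66.3/1.282 = 51.734.
μ is the interval midpoint, 190.000.

μ = 190.000, σ = 51.734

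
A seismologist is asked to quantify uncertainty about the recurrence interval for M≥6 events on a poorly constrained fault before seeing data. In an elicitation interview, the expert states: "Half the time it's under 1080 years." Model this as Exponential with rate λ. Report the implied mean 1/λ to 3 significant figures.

mean ≈ 1560 years

Exponential median = ln 2 / λ, so λ = ln 2 / 1080.0 = 0.000642.
Mean = 1/λ = 1560 years.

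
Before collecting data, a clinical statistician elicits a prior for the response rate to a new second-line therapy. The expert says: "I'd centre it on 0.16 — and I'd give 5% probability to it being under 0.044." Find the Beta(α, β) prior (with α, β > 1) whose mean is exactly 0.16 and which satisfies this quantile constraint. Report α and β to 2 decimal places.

With mean 0.16 fixed, write α = 0.16s, β = 0.84s where s = α+β.
Need P(θ < 0.044) = 0.05 under Beta(0.16s, 0.84s). Normal approximation: (q−m)/√(m(1−m)/s) ≈ z_{0.05} = -1.64, so s ≈ 0.16·0.84·(-1.64)²/(0.044−0.16)² = 27.0.
At s = 27.0: P(θ<0.044) ≈ 0.016. Adjusting to match 0.05 gives s ≈ 17.07.
So α = 0.16·17.07 ≈ 2.73, β = 0.84·17.07 ≈ 14.34.

α ≈ 2.73, β ≈ 14.34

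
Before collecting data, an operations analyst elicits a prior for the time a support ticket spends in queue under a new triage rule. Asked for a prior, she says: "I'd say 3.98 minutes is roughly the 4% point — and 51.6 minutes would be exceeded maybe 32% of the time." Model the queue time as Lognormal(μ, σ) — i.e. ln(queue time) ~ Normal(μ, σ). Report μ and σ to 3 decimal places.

μ ≈ 3.403, σ ≈ 1.155

If T ~ Lognormal(μ,σ) then ln T ~ Normal(μ,σ), so the p-quantile of ln T is μ + z_p·σ.
ln(3.98) = 1.381 and ln(51.6) = 3.944; z_{0.04} = -1.751, z_{0.68} = 0.4677.
σ = (3.944 − 1.381)/(0.4677 − (-1.751)) = 1.155.
μ = 1.381 − (-1.751)·1.155 = 3.403.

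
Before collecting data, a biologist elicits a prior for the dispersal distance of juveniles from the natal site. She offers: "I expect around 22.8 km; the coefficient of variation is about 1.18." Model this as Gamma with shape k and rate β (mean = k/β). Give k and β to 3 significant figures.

k ≈ 0.718, β ≈ 0.0315

For Gamma(k, rate β): mean = k/β, variance = k/β², so CV = 1/√k.
CV = 1.18, hence k = 1/CV² = 0.718.
Then β = k/mean = 0.718/22.8 = 0.0315.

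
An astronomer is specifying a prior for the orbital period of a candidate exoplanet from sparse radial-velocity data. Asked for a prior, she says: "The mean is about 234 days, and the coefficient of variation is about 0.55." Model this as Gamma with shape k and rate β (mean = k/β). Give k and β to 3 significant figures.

k ≈ 3.31, β ≈ 0.0141

For Gamma(k, rate β): mean = k/β, variance = k/β², so CV = 1/√k.
CV = 0.55, hence k = 1/CV² = 3.31.
Then β = k/mean = 3.31/234 = 0.0141.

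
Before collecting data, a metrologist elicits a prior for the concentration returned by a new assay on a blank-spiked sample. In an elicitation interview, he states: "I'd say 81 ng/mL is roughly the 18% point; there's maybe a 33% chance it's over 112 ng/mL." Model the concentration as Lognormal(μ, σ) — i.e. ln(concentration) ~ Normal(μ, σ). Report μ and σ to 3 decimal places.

μ ≈ 4.613, σ ≈ 0.239

If T ~ Lognormal(μ,σ) then ln T ~ Normal(μ,σ), so the p-quantile of ln T is μ + z_p·σ.
ln(81) = 4.394 and ln(112) = 4.718; z_{0.18} = -0.9154, z_{0.67} = 0.4399.
σ = (4.718 − 4.394)/(0.4399 − (-0.9154)) = 0.239.
μ = 4.394 − (-0.9154)·0.239 = 4.613.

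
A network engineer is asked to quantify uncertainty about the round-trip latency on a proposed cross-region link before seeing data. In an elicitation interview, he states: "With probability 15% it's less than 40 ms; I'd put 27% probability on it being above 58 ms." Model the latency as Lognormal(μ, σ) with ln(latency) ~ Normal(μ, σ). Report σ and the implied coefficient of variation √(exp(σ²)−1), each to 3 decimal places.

σ ≈ 0.225, CV ≈ 0.228

If T ~ Lognormal(μ,σ) then ln T ~ Normal(μ,σ), so the p-quantile of ln T is μ + z_p·σ.
ln(40) = 3.689 and ln(58) = 4.06; z_{0.15} = -1.036, z_{0.73} = 0.6128.
σ = (4.06 − 3.689)/(0.6128 − (-1.036)) = 0.225.
μ = 3.689 − (-1.036)·0.225 = 3.922.
CV = √(exp(σ²)−1) = √(exp(0.0508)−1) = 0.228.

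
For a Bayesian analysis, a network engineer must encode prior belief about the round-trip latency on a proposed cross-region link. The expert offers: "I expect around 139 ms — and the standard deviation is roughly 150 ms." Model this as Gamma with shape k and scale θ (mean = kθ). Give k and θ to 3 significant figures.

For Gamma(k, scale θ): mean = kθ, variance = kθ², so CV = 1/√k.
CV = SD/mean = 150/139 = 1.079, hence k = 1/CV² = 0.859.
Then θ = mean/k = 139/0.859 = 162.

k ≈ 0.859, θ ≈ 162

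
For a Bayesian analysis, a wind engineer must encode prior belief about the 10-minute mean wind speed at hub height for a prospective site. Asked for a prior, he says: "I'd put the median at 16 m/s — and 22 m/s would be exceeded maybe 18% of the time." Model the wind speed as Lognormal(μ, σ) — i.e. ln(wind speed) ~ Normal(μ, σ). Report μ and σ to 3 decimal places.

μ ≈ 2.773, σ ≈ 0.348

If T ~ Lognormal(μ,σ) then ln T ~ Normal(μ,σ), so the p-quantile of ln T is μ + z_p·σ.
ln(16) = 2.773 and ln(22) = 3.091; z_{0.5} = 0, z_{0.82} = 0.9154.
σ = (3.091 − 2.773)/(0.9154 − (0)) = 0.348.
μ = 2.773 − (0)·0.348 = 2.773.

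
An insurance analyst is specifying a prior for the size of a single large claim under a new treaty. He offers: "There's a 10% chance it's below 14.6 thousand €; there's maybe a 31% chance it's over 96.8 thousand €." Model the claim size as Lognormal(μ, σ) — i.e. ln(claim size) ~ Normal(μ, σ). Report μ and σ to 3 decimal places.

μ ≈ 4.045, σ ≈ 1.064

If T ~ Lognormal(μ,σ) then ln T ~ Normal(μ,σ), so the p-quantile of ln T is μ + z_p·σ.
ln(14.6) = 2.681 and ln(96.8) = 4.573; z_{0.1} = -1.282, z_{0.69} = 0.4959.
σ = (4.573 − 2.681)/(0.4959 − (-1.282)) = 1.064.
μ = 2.681 − (-1.282)·1.064 = 4.045.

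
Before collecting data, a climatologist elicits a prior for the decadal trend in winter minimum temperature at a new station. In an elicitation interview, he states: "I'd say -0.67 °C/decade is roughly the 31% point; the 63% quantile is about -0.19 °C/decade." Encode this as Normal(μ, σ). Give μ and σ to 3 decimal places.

μ = -0.382, σ = 0.580

For Normal(μ,σ), the p-quantile is μ + z_p·σ. Here z_{0.31} = -0.4959, z_{0.63} = 0.3319.
So -0.67 = μ − 0.4959σ and -0.19 = μ + 0.3319σ.
Subtracting: σ = (-0.19 − -0.67)/(0.3319 − (-0.4959)) = 0.580.
Then μ = -0.67 − (-0.4959)·0.580 = -0.382.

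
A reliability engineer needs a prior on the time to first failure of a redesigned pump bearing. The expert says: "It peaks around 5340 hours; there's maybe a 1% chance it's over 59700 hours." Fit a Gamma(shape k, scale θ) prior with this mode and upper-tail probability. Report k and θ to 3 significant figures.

Gamma(k,θ) with k>1 has mode (k−1)θ, so θ = 5340/(k−1).
Need P(X < 59700) = 0.99 with θ tied to k this way. Start at k = 2, θ = 5340: P(X<59700) ≈ 1.000.
Too high — lower k to spread out. Iterating converges to k ≈ 1.51.
Then θ = 5340/(1.51−1) ≈ 10500.

k ≈ 1.51, θ ≈ 10500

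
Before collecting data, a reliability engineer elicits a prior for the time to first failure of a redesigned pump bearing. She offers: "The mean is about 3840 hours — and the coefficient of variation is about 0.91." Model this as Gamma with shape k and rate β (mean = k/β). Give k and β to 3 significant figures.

For Gamma(k, rate β): mean = k/β, variance = k/β², so CV = 1/√k.
CV = 0.91, hence k = 1/CV² = 1.21.
Then β = k/mean = 1.21/3840 = 0.000314.

k ≈ 1.21, β ≈ 0.000314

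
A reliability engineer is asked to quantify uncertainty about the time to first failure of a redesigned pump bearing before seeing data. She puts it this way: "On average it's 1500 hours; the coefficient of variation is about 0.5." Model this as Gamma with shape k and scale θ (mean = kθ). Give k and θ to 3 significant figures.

k ≈ 4, θ ≈ 375

For Gamma(k, scale θ): mean = kθ, variance = kθ², so CV = 1/√k.
CV = 0.5, hence k = 1/CV² = 4.
Then θ = mean/k = 1500/4 = 375.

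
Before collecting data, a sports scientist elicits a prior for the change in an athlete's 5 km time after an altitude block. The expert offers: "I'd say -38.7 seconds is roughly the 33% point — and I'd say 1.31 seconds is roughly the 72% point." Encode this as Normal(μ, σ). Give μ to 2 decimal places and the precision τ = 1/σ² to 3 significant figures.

For Normal(μ,σ), the p-quantile is μ + z_p·σ. Here z_{0.33} = -0.4399, z_{0.72} = 0.5828.
So -38.7 = μ − 0.4399σ and 1.31 = μ + 0.5828σ.
Subtracting: σ = (1.31 − -38.7)/(0.5828 − (-0.4399)) = 39.12.
Then μ = -38.7 − (-0.4399)·39.12 = -21.49.
Precision τ = 1/σ² = 1/39.12² = 0.000653.

μ = -21.49, τ = 0.000653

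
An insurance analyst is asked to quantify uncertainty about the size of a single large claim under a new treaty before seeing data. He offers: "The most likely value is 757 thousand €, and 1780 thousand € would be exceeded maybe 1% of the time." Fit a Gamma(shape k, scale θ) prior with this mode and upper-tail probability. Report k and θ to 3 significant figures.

k ≈ 7.51, θ ≈ 116

Gamma(k,θ) with k>1 has mode (k−1)θ, so θ = 757/(k−1).
Need P(X < 1780) = 0.99 with θ tied to k this way. Start at k = 2, θ = 757: P(X<1780) ≈ 0.681.
Too low — raise k to concentrate. Iterating converges to k ≈ 7.51.
Then θ = 757/(7.51−1) ≈ 116.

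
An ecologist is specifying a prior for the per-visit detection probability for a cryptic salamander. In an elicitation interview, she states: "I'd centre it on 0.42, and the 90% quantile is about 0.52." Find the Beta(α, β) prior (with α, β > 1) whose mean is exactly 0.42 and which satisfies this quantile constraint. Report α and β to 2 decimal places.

α ≈ 16.95, β ≈ 23.41

With mean 0.42 fixed, write α = 0.42s, β = 0.58s where s = α+β.
Need P(θ < 0.52) = 0.9 under Beta(0.42s, 0.58s). Normal approximation: (q−m)/√(m(1−m)/s) ≈ z_{0.9} = 1.28, so s ≈ 0.42·0.58·(1.28)²/(0.52−0.42)² = 40.0.
At s = 40.0: P(θ<0.52) ≈ 0.899. Adjusting to match 0.9 gives s ≈ 40.36.
So α = 0.42·40.36 ≈ 16.95, β = 0.58·40.36 ≈ 23.41.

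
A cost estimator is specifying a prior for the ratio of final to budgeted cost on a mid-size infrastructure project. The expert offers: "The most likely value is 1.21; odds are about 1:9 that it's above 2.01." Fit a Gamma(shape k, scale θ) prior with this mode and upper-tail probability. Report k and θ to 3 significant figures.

k ≈ 8.33, θ ≈ 0.165

Gamma(k,θ) with k>1 has mode (k−1)θ, so θ = 1.21/(k−1).
Need P(X < 2.01) = 0.9 with θ tied to k this way. Start at k = 2, θ = 1.21: P(X<2.01) ≈ 0.495.
Too low — raise k to concentrate. Iterating converges to k ≈ 8.33.
Then θ = 1.21/(8.33−1) ≈ 0.165.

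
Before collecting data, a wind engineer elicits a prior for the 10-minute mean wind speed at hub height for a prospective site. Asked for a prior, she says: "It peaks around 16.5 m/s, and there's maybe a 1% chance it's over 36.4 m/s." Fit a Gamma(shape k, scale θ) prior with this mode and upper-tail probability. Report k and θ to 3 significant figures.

k ≈ 8.7, θ ≈ 2.14

Gamma(k,θ) with k>1 has mode (k−1)θ, so θ = 16.5/(k−1).
Need P(X < 36.4) = 0.99 with θ tied to k this way. Start at k = 2, θ = 16.5: P(X<36.4) ≈ 0.647.
Too low — raise k to concentrate. Iterating converges to k ≈ 8.7.
Then θ = 16.5/(8.7−1) ≈ 2.14.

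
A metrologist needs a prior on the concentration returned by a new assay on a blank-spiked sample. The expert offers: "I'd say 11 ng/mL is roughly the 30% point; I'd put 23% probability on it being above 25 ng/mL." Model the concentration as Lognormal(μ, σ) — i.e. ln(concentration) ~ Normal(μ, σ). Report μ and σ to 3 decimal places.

If T ~ Lognormal(μ,σ) then ln T ~ Normal(μ,σ), so the p-quantile of ln T is μ + z_p·σ.
ln(11) = 2.398 and ln(25) = 3.219; z_{0.3} = -0.5244, z_{0.77} = 0.7388.
σ = (3.219 − 2.398)/(0.7388 − (-0.5244)) = 0.650.
μ = 2.398 − (-0.5244)·0.650 = 2.739.

μ ≈ 2.739, σ ≈ 0.650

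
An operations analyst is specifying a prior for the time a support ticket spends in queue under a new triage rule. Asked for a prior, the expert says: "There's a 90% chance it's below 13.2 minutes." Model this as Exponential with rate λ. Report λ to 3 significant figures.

λ ≈ 0.174

P(T < 13.2) = 1 − e^(−λ·13.2) = 0.9, so λ = −ln(1−0.9)/13.2 = −ln(0.1)/13.2 = 0.174.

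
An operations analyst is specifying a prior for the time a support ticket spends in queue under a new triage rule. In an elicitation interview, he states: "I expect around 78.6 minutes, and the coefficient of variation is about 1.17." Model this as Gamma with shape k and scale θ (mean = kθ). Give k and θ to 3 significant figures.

For Gamma(k, scale θ): mean = kθ, variance = kθ², so CV = 1/√k.
CV = 1.17, hence k = 1/CV² = 0.731.
Then θ = mean/k = 78.6/0.731 = 108.

k ≈ 0.731, θ ≈ 108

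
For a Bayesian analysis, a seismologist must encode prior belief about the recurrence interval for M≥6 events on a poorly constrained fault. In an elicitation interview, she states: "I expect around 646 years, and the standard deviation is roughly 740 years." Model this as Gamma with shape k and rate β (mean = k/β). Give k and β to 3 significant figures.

k ≈ 0.762, β ≈ 0.00118

For Gamma(k, rate β): mean = k/β, variance = k/β², so CV = 1/√k.
CV = SD/mean = 740/646 = 1.146, hence k = 1/CV² = 0.762.
Then β = k/mean = 0.762/646 = 0.00118.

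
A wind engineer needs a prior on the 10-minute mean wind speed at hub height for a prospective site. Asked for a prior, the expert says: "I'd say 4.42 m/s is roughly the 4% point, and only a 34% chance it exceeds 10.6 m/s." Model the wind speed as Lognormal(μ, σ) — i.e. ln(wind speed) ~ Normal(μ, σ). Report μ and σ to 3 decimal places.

μ ≈ 2.194, σ ≈ 0.404

If T ~ Lognormal(μ,σ) then ln T ~ Normal(μ,σ), so the p-quantile of ln T is μ + z_p·σ.
ln(4.42) = 1.486 and ln(10.6) = 2.361; z_{0.04} = -1.751, z_{0.66} = 0.4125.
σ = (2.361 − 1.486)/(0.4125 − (-1.751)) = 0.404.
μ = 1.486 − (-1.751)·0.404 = 2.194.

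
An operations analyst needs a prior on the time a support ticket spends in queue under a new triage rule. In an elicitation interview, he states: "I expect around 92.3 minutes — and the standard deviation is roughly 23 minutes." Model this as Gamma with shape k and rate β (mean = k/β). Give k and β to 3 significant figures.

For Gamma(k, rate β): mean = k/β, variance = k/β², so CV = 1/√k.
CV = SD/mean = 23/92.3 = 0.2492, hence k = 1/CV² = 16.1.
Then β = k/mean = 16.1/92.3 = 0.174.

k ≈ 16.1, β ≈ 0.174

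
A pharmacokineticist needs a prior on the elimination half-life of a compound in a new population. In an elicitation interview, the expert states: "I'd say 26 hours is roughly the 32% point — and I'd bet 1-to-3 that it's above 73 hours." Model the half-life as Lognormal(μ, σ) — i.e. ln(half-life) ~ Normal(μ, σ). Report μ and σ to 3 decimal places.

μ ≈ 3.681, σ ≈ 0.904

If T ~ Lognormal(μ,σ) then ln T ~ Normal(μ,σ), so the p-quantile of ln T is μ + z_p·σ.
ln(26) = 3.258 and ln(73) = 4.29; z_{0.32} = -0.4677, z_{0.75} = 0.6745.
σ = (4.29 − 3.258)/(0.6745 − (-0.4677)) = 0.904.
μ = 3.258 − (-0.4677)·0.904 = 3.681.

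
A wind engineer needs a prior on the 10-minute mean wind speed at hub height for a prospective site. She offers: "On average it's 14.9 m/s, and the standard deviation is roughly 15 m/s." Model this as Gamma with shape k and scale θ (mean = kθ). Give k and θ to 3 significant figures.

For Gamma(k, scale θ): mean = kθ, variance = kθ², so CV = 1/√k.
CV = SD/mean = 15/14.9 = 1.007, hence k = 1/CV² = 0.987.
Then θ = mean/k = 14.9/0.987 = 15.1.

k ≈ 0.987, θ ≈ 15.1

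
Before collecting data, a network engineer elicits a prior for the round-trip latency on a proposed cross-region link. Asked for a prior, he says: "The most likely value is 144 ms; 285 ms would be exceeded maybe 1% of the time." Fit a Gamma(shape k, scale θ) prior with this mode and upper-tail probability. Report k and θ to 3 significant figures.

Gamma(k,θ) with k>1 has mode (k−1)θ, so θ = 144/(k−1).
Need P(X < 285) = 0.99 with θ tied to k this way. Start at k = 2, θ = 144: P(X<285) ≈ 0.588.
Too low — raise k to concentrate. Iterating converges to k ≈ 11.6.
Then θ = 144/(11.6−1) ≈ 13.6.

k ≈ 11.6, θ ≈ 13.6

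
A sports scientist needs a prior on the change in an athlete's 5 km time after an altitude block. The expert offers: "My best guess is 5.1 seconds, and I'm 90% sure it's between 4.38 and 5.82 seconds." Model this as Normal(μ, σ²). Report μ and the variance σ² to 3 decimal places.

μ = 5.100, σ² = 0.192

A symmetric 90% interval runs μ ± z·σ with z = 1.645.
Half-width = 0.72, so σ = 0.72/1.645 = 0.4377 and σ² = 0.192.
μ is the stated best guess, 5.100.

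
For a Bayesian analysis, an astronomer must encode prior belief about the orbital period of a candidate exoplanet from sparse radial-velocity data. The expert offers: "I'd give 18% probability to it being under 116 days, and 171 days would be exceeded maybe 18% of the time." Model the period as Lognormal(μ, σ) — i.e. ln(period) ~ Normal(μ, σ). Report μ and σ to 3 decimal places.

If T ~ Lognormal(μ,σ) then ln T ~ Normal(μ,σ), so the p-quantile of ln T is μ + z_p·σ.
ln(116) = 4.754 and ln(171) = 5.142; z_{0.18} = -0.9154, z_{0.82} = 0.9154.
σ = (5.142 − 4.754)/(0.9154 − (-0.9154)) = 0.212.
μ = 4.754 − (-0.9154)·0.212 = 4.948.

μ ≈ 4.948, σ ≈ 0.212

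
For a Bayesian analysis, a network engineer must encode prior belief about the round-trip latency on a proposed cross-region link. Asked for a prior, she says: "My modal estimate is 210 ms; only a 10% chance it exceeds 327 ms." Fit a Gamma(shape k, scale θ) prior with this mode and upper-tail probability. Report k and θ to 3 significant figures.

Gamma(k,θ) with k>1 has mode (k−1)θ, so θ = 210/(k−1).
Need P(X < 327) = 0.9 with θ tied to k this way. Start at k = 2, θ = 210: P(X<327) ≈ 0.461.
Too low — raise k to concentrate. Iterating converges to k ≈ 10.5.
Then θ = 210/(10.5−1) ≈ 22.

k ≈ 10.5, θ ≈ 22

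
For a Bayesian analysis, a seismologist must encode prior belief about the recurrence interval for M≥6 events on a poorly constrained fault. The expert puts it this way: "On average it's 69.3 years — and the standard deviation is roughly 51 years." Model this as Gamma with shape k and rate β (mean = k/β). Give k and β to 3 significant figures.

For Gamma(k, rate β): mean = k/β, variance = k/β², so CV = 1/√k.
CV = SD/mean = 51/69.3 = 0.7359, hence k = 1/CV² = 1.85.
Then β = k/mean = 1.85/69.3 = 0.0266.

k ≈ 1.85, β ≈ 0.0266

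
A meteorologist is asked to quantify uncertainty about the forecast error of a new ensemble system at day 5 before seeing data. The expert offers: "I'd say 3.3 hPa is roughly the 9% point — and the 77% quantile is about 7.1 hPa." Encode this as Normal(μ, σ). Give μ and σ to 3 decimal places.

μ = 5.750, σ = 1.827

For Normal(μ,σ), the p-quantile is μ + z_p·σ. Here z_{0.09} = -1.341, z_{0.77} = 0.7388.
So 3.3 = μ − 1.341σ and 7.1 = μ + 0.7388σ.
Subtracting: σ = (7.1 − 3.3)/(0.7388 − (-1.341)) = 1.827.
Then μ = 3.3 − (-1.341)·1.827 = 5.750.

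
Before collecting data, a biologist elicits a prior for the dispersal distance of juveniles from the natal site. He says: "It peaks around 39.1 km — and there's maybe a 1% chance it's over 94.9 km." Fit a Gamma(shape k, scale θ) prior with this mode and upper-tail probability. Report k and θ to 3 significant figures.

Gamma(k,θ) with k>1 has mode (k−1)θ, so θ = 39.1/(k−1).
Need P(X < 94.9) = 0.99 with θ tied to k this way. Start at k = 2, θ = 39.1: P(X<94.9) ≈ 0.697.
Too low — raise k to concentrate. Iterating converges to k ≈ 7.01.
Then θ = 39.1/(7.01−1) ≈ 6.51.

k ≈ 7.01, θ ≈ 6.51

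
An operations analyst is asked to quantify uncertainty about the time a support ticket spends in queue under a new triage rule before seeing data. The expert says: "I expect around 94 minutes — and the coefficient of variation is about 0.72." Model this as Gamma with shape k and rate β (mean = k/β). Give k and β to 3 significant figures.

k ≈ 1.93, β ≈ 0.0205

For Gamma(k, rate β): mean = k/β, variance = k/β², so CV = 1/√k.
CV = 0.72, hence k = 1/CV² = 1.93.
Then β = k/mean = 1.93/94 = 0.0205.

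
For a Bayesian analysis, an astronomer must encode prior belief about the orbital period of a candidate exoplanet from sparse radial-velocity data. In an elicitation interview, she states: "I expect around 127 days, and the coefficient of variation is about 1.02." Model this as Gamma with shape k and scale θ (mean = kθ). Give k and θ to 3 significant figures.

For Gamma(k, scale θ): mean = kθ, variance = kθ², so CV = 1/√k.
CV = 1.02, hence k = 1/CV² = 0.961.
Then θ = mean/k = 127/0.961 = 132.

k ≈ 0.961, θ ≈ 132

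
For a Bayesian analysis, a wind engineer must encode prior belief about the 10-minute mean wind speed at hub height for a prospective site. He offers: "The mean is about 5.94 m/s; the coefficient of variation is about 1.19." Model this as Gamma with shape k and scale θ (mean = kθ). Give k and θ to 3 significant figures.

k ≈ 0.706, θ ≈ 8.41

For Gamma(k, scale θ): mean = kθ, variance = kθ², so CV = 1/√k.
CV = 1.19, hence k = 1/CV² = 0.706.
Then θ = mean/k = 5.94/0.706 = 8.41.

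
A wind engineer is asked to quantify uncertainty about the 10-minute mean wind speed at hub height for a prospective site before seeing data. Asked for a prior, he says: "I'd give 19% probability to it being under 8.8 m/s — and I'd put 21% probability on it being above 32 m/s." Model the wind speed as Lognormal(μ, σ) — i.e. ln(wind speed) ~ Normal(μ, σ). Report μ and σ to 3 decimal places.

μ ≈ 2.848, σ ≈ 0.766

If T ~ Lognormal(μ,σ) then ln T ~ Normal(μ,σ), so the p-quantile of ln T is μ + z_p·σ.
ln(8.8) = 2.175 and ln(32) = 3.466; z_{0.19} = -0.8779, z_{0.79} = 0.8064.
σ = (3.466 − 2.175)/(0.8064 − (-0.8779)) = 0.766.
μ = 2.175 − (-0.8779)·0.766 = 2.848.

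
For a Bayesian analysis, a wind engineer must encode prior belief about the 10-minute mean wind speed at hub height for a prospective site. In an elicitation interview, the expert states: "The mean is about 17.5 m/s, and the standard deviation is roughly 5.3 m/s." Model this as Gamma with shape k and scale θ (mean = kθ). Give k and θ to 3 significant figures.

For Gamma(k, scale θ): mean = kθ, variance = kθ², so CV = 1/√k.
CV = SD/mean = 5.3/17.5 = 0.3029, hence k = 1/CV² = 10.9.
Then θ = mean/k = 17.5/10.9 = 1.61.

k ≈ 10.9, θ ≈ 1.61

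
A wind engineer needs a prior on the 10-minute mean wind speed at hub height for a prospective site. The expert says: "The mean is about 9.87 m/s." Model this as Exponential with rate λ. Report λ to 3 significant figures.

Exponential mean = 1/λ, so λ = 1/9.87 = 0.101.

λ ≈ 0.101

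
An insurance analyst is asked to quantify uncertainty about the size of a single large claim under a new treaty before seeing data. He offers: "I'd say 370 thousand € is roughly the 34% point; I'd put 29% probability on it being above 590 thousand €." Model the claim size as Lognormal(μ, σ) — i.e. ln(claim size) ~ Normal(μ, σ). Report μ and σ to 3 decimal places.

μ ≈ 6.113, σ ≈ 0.483

If T ~ Lognormal(μ,σ) then ln T ~ Normal(μ,σ), so the p-quantile of ln T is μ + z_p·σ.
ln(370) = 5.914 and ln(590) = 6.38; z_{0.34} = -0.4125, z_{0.71} = 0.5534.
σ = (6.38 − 5.914)/(0.5534 − (-0.4125)) = 0.483.
μ = 5.914 − (-0.4125)·0.483 = 6.113.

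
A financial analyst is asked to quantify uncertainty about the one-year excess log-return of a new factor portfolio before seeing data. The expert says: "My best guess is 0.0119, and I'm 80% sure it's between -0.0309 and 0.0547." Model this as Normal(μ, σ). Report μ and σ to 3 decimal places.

μ = 0.012, σ = 0.033

A symmetric 80% interval runs μ ± z·σ with z = 1.282.
Half-width = 0.0428, so σ = 0.0428/1.282 = 0.033.
μ is the stated best guess, 0.012.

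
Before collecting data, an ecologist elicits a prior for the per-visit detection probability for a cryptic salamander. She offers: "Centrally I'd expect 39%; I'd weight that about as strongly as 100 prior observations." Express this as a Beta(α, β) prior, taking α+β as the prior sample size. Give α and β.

Under the effective-sample-size interpretation, Beta(α, β) has prior mean α/(α+β) and prior sample size α+β.
So α+β = 100 and α/(α+β) = 0.39, giving α = 0.39·100 = 39 and β = 100 − 39 = 61.

α = 39, β = 61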